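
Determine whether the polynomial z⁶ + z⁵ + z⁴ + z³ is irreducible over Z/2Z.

Write g(z) = z⁶ + z⁵ + z⁴ + z³.
Check for roots in Z/2Z: g(0) = 0 → root; g(1) = 0 → root.
g(0) = 0, so (z) divides g(z); g is reducible.

No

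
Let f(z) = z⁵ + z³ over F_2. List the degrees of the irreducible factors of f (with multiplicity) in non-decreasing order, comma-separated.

1, 1, 1, 1, 1

Roots in F_2: f(0) = 0 → root; f(1) = 0 → root.
Linear factors from roots: (z), (z + 1).
Complete factorization: f(z) = (z + 1)^2·(z)^3.
Factor degrees with multiplicity: 1 + 1 + 1 + 1 + 1 = 5.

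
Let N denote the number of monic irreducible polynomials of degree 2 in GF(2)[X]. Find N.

1

Gauss's count: N_{2}(2) = (1/2) Σ_{d|2} μ(2/d)·2^d.
Divisors of 2: 1, 2; μ(2/d) for each: -1, 1.
Σ = − 2^1 + 2^2 = 2.
N = 2/2 = 1.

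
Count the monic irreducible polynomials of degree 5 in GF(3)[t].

48

The number of monic irreducibles of degree 5 over GF(3) is (1/5)·Σ_{d∣5} μ(5/d) 3^d.
Divisors of 5: 1, 5; μ(5/d) for each: -1, 1.
Σ = − 3^1 + 3^5 = 240.
N = 240/5 = 48.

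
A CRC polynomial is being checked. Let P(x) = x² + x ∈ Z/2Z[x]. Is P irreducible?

Check for roots in Z/2Z: P(0) = 0 → root; P(1) = 0 → root.
P(0) = 0, so (x) divides P(x); P is reducible.

No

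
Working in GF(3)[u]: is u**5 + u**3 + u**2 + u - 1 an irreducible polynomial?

No

Write f(u) = u**5 + u**3 + u**2 + u - 1.
Check for roots in GF(3): f(0) = 2; f(1) = 0 → root; f(2) = 0 → root.
f(1) = 0, so (u − 1) divides f(u); f is reducible.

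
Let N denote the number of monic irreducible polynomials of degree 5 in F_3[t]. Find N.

48

x^(3^5) − x is the product of all monic irreducibles of degree dividing 5; Möbius inversion gives N = (1/5) Σ μ(5/d)·3^d.
Divisors of 5: 1, 5; μ(5/d) for each: -1, 1.
Σ = − 3^1 + 3^5 = 240.
N = 240/5 = 48.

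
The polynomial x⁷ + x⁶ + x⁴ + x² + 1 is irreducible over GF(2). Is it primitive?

Write f(x) = x⁷ + x⁶ + x⁴ + x² + 1.
|GF(2^7)^×| = 2^7 − 1 = 127. Prime factorization: 127 = 127.
f is primitive ⇔ x has order 127 in GF(2)[x]/(f), i.e. x^(127/q) ≠ 1 for each prime q | 127.
x^(1) mod f = x.
None equal 1, so x has full order 127; f is primitive.

Yes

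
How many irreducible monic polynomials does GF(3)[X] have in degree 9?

2184

By the necklace-counting formula, N_3(9) = (1/9) Σ_{d|9} μ(9/d)·3^d.
Divisors of 9: 1, 3, 9; μ(9/d) for each: 0, -1, 1.
Σ = − 3^3 + 3^9 = 19656.
N = 19656/9 = 2184.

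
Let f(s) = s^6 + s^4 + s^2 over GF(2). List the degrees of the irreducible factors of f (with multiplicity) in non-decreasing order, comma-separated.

Roots in GF(2): f(0) = 0 → root; f(1) = 1.
Linear factors from roots: (s).
Complete factorization: f(s) = (s)^2·(s^2 + s + 1)^2.
Factor degrees with multiplicity: 1 + 1 + 2 + 2 = 6.

1, 1, 2, 2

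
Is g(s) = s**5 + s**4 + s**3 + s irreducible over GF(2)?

Check for roots in GF(2): g(0) = 0 → root; g(1) = 0 → root.
g(0) = 0, so (s) divides g(s); g is reducible.

No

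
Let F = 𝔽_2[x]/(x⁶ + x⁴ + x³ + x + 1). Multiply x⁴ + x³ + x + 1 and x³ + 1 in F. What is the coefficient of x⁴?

Multiply in 𝔽_2[x]: (x⁴ + x³ + x + 1)·(x³ + 1) = x⁷ + x⁶ + x + 1.
Reduce using x⁶ ≡ x⁴ + x³ + x + 1 (mod x⁶ + x⁴ + x³ + x + 1).
Reduced: x⁵ + x³ + x² + x.

0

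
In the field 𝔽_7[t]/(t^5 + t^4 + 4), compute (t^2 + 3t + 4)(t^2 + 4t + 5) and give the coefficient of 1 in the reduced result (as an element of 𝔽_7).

6

Multiply in 𝔽_7[t]: (t^2 + 3t + 4)·(t^2 + 4t + 5) = t^4 + 3t + 6.
Reduced: t^4 + 3t + 6.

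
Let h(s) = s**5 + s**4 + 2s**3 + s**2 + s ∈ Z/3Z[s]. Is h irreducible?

Check for roots in Z/3Z: h(0) = 0 → root; h(1) = 0 → root; h(2) = 1.
h(0) = 0, so (s) divides h(s); h is reducible.

No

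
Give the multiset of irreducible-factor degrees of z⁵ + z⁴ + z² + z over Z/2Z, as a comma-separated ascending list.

1, 1, 1, 2

Write f(z) = z⁵ + z⁴ + z² + z.
Roots in Z/2Z: f(0) = 0 → root; f(1) = 0 → root.
Linear factors from roots: (z), (z + 1).
Complete factorization: f(z) = (z)·(z + 1)^2·(z² + z + 1).
Factor degrees with multiplicity: 1 + 1 + 1 + 2 = 5.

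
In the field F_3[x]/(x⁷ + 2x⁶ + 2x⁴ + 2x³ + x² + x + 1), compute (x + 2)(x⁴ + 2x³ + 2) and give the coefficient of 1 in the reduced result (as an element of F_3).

1

Multiply in F_3[x]: (x + 2)·(x⁴ + 2x³ + 2) = x⁵ + x⁴ + x³ + 2x + 1.
Reduced: x⁵ + x⁴ + x³ + 2x + 1.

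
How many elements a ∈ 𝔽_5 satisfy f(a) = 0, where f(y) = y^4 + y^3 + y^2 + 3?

Evaluate at each of the 5 elements of 𝔽_5:
f(0) = 3; f(1) = 1; f(2) = 1; f(3) = 0 → root; f(4) = 4.
Roots: {3}.

1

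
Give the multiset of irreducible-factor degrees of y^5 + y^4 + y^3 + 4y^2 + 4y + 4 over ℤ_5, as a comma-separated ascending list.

1, 2, 2

Write g(y) = y^5 + y^4 + y^3 + 4y^2 + 4y + 4.
Roots in ℤ_5: g(0) = 4; g(1) = 0 → root; g(2) = 4; g(3) = 3; g(4) = 3.
Linear factors from roots: (y + 4).
Complete factorization: g(y) = (y + 4)·(y^2 + y + 1)^2.
Factor degrees with multiplicity: 1 + 2 + 2 = 5.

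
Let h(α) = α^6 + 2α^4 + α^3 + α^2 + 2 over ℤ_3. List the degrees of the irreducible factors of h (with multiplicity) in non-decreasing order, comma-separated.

Roots in ℤ_3: h(0) = 2; h(1) = 1; h(2) = 2.
Complete factorization: h(α) = (α^6 + 2α^4 + α^3 + α^2 + 2).
Factor degrees with multiplicity: 6 = 6.

6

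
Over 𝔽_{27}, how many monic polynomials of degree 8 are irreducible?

35303625630

Gauss's count: N_{27}(8) = (1/8) Σ_{d|8} μ(8/d)·27^d.
Divisors of 8: 1, 2, 4, 8; μ(8/d) for each: 0, 0, -1, 1.
Σ = − 27^4 + 27^8 = 282429005040.
N = 282429005040/8 = 35303625630.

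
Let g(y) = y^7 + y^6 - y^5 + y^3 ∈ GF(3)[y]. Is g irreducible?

No

Check for roots in GF(3): g(0) = 0 → root; g(1) = 2; g(2) = 0 → root.
g(0) = 0, so (y) divides g(y); g is reducible.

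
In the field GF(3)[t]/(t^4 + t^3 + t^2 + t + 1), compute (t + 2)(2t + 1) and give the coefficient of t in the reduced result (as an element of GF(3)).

2

Multiply in GF(3)[t]: (t + 2)·(2t + 1) = 2t^2 + 2t + 2.
Reduced: 2t^2 + 2t + 2.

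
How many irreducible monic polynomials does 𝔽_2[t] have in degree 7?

x^(2^7) − x is the product of all monic irreducibles of degree dividing 7; Möbius inversion gives N = (1/7) Σ μ(7/d)·2^d.
Divisors of 7: 1, 7; μ(7/d) for each: -1, 1.
Σ = − 2^1 + 2^7 = 126.
N = 126/7 = 18.

18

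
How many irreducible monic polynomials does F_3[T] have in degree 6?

116

Gauss's count: N_{3}(6) = (1/6) Σ_{d|6} μ(6/d)·3^d.
Divisors of 6: 1, 2, 3, 6; μ(6/d) for each: 1, -1, -1, 1.
Σ = 3^1 − 3^2 − 3^3 + 3^6 = 696.
N = 696/6 = 116.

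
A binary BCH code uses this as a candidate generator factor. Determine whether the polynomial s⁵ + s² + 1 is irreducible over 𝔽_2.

Write f(s) = s⁵ + s² + 1.
Check for roots in 𝔽_2: f(0) = 1; f(1) = 1.
No roots, so no linear factors.
Monic irreducibles of degree 2 over GF(2): s² + s + 1.
None of them divide f (all give nonzero remainder).
No irreducible factor of degree ≤ 2 exists, so f is irreducible over GF(2).

Yes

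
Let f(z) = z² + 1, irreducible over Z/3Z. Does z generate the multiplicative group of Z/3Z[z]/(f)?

|GF(3^2)^×| = 3^2 − 1 = 8. Prime factorization: 8 = 2^3.
f is primitive ⇔ z has order 8 in GF(3)[z]/(f), i.e. z^(8/q) ≠ 1 for each prime q | 8.
z^(4) mod f = 1
Since z^(4) = 1, the order of z divides 4 < 8; not primitive.

No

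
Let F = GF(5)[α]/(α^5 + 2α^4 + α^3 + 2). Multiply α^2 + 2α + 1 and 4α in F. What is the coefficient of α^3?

Multiply in GF(5)[α]: (α^2 + 2α + 1)·(4α) = 4α^3 + 3α^2 + 4α.
Reduced: 4α^3 + 3α^2 + 4α.

4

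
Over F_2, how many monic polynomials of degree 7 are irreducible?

The number of monic irreducibles of degree 7 over GF(2) is (1/7)·Σ_{d∣7} μ(7/d) 2^d.
Divisors of 7: 1, 7; μ(7/d) for each: -1, 1.
Σ = − 2^1 + 2^7 = 126.
N = 126/7 = 18.

18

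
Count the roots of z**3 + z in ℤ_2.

2

Write P(z) = z**3 + z.
Evaluate at each of the 2 elements of ℤ_2:
P(0) = 0 → root; P(1) = 0 → root.
Roots: {0, 1}.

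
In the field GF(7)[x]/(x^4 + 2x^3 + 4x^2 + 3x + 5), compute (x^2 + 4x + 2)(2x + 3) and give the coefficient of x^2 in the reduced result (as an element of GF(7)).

Multiply in GF(7)[x]: (x^2 + 4x + 2)·(2x + 3) = 2x^3 + 4x^2 + 2x + 6.
Reduced: 2x^3 + 4x^2 + 2x + 6.

4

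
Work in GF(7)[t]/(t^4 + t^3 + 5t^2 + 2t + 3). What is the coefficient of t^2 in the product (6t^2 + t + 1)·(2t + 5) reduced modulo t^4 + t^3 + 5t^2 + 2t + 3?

Multiply in GF(7)[t]: (6t^2 + t + 1)·(2t + 5) = 5t^3 + 4t^2 + 5.
Reduced: 5t^3 + 4t^2 + 5.

4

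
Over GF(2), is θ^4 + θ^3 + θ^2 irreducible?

No

Write f(θ) = θ^4 + θ^3 + θ^2.
Check for roots in GF(2): f(0) = 0 → root; f(1) = 1.
f(0) = 0, so (θ) divides f(θ); f is reducible.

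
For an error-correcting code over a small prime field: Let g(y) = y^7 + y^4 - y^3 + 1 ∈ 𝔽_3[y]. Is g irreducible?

Check for roots in 𝔽_3: g(0) = 1; g(1) = 2; g(2) = 2.
No roots, so no linear factors.
Monic irreducibles of degree 2 over GF(3): y^2 + 1, y^2 + y - 1, y^2 - y - 1.
None of them divide g (all give nonzero remainder).
Degree-3 irreducible divisors: test the 8 monic irreducibles of degree 3 over GF(3).
None of them divide g (all give nonzero remainder).
No irreducible factor of degree ≤ 3 exists, so g is irreducible over GF(3).

Yes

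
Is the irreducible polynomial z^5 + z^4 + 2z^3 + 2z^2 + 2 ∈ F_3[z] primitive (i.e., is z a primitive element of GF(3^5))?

Write f(z) = z^5 + z^4 + 2z^3 + 2z^2 + 2.
|GF(3^5)^×| = 3^5 − 1 = 242. Prime factorization: 242 = 2·11^2.
f is primitive ⇔ z has order 242 in GF(3)[z]/(f), i.e. z^(242/q) ≠ 1 for each prime q | 242.
z^(121) mod f = 1
z^(22) mod f = z^4 + 2z^3 + z^2 + 1.
Since z^(121) = 1, the order of z divides 121 < 242; not primitive.

No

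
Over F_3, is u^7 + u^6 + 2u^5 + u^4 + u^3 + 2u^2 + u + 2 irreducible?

Write h(u) = u^7 + u^6 + 2u^5 + u^4 + u^3 + 2u^2 + u + 2.
Check for roots in F_3: h(0) = 2; h(1) = 2; h(2) = 1.
No roots, so no linear factors.
Monic irreducibles of degree 2 over GF(3): u^2 + 1, u^2 + u + 2, u^2 + 2u + 2.
None of them divide h (all give nonzero remainder).
Degree-3 irreducible divisors: test the 8 monic irreducibles of degree 3 over GF(3).
None of them divide h (all give nonzero remainder).
No irreducible factor of degree ≤ 3 exists, so h is irreducible over GF(3).

Yes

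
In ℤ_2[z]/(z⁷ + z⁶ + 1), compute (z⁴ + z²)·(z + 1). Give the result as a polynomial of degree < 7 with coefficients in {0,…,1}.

Multiply in ℤ_2[z]: (z⁴ + z²)·(z + 1) = z⁵ + z⁴ + z³ + z².
Reduced: z⁵ + z⁴ + z³ + z².

z^5 + z^4 + z^3 + z^2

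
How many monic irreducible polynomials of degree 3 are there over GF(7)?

The number of monic irreducibles of degree 3 over GF(7) is (1/3)·Σ_{d∣3} μ(3/d) 7^d.
Divisors of 3: 1, 3; μ(3/d) for each: -1, 1.
Σ = − 7^1 + 7^3 = 336.
N = 336/3 = 112.

112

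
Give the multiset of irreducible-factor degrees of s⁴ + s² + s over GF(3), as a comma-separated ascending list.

Write g(s) = s⁴ + s² + s.
Roots in GF(3): g(0) = 0 → root; g(1) = 0 → root; g(2) = 1.
Linear factors from roots: (s), (s + 2).
Complete factorization: g(s) = (s)·(s + 2)·(s² + s + 2).
Factor degrees with multiplicity: 1 + 1 + 2 = 4.

1, 1, 2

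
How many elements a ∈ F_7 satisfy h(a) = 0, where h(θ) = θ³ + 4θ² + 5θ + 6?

Evaluate at each of the 7 elements of F_7:
h(0) = 6; h(1) = 2; h(2) = 5; h(3) = 0 → root; h(4) = 0 → root; h(5) = 4; h(6) = 4.
Roots: {3, 4}.

2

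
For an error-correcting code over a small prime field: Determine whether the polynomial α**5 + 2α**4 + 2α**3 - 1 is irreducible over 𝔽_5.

Yes

Write P(α) = α**5 + 2α**4 + 2α**3 - 1.
Check for roots in 𝔽_5: P(0) = 4; P(1) = 4; P(2) = 4; P(3) = 3; P(4) = 3.
No roots, so no linear factors.
Degree-2 irreducible divisors: test the 10 monic irreducibles of degree 2 over GF(5).
None of them divide P (all give nonzero remainder).
No irreducible factor of degree ≤ 2 exists, so P is irreducible over GF(5).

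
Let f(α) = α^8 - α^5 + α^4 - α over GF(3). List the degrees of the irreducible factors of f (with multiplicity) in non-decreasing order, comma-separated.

1, 1, 1, 1, 2, 2

Roots in GF(3): f(0) = 0 → root; f(1) = 0 → root; f(2) = 1.
Linear factors from roots: (α), (α - 1).
Complete factorization: f(α) = (α)·(α - 1)^3·(α^2 + α - 1)·(α^2 - α - 1).
Factor degrees with multiplicity: 1 + 1 + 1 + 1 + 2 + 2 = 8.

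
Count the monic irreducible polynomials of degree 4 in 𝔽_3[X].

18

Gauss's count: N_{3}(4) = (1/4) Σ_{d|4} μ(4/d)·3^d.
Divisors of 4: 1, 2, 4; μ(4/d) for each: 0, -1, 1.
Σ = − 3^2 + 3^4 = 72.
N = 72/4 = 18.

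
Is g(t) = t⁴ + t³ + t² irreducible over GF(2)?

No

Check for roots in GF(2): g(0) = 0 → root; g(1) = 1.
g(0) = 0, so (t) divides g(t); g is reducible.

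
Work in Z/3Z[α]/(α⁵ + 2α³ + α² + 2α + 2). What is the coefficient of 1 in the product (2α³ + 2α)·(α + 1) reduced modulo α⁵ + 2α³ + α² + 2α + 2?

0

Multiply in Z/3Z[α]: (2α³ + 2α)·(α + 1) = 2α⁴ + 2α³ + 2α² + 2α.
Reduced: 2α⁴ + 2α³ + 2α² + 2α.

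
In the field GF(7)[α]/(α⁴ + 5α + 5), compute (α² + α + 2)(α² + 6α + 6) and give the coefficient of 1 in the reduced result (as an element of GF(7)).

0

Multiply in GF(7)[α]: (α² + α + 2)·(α² + 6α + 6) = α⁴ + 4α + 5.
Reduce using α⁴ ≡ 2α + 2 (mod α⁴ + 5α + 5).
Reduced: 6α.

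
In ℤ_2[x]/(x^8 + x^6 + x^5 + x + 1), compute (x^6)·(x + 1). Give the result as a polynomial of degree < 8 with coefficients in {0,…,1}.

Multiply in ℤ_2[x]: (x^6)·(x + 1) = x^7 + x^6.
Reduced: x^7 + x^6.

x^7 + x^6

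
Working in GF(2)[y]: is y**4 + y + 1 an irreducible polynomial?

Write f(y) = y**4 + y + 1.
Check for roots in GF(2): f(0) = 1; f(1) = 1.
No roots, so no linear factors.
Monic irreducibles of degree 2 over GF(2): y**2 + y + 1.
None of them divide f (all give nonzero remainder).
No irreducible factor of degree ≤ 2 exists, so f is irreducible over GF(2).

Yes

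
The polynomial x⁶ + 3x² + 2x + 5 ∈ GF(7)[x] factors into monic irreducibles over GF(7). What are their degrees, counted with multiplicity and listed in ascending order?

Write f(x) = x⁶ + 3x² + 2x + 5.
Linear factors from roots: (x + 2), (x + 1).
Complete factorization: f(x) = (x + 1)·(x + 2)·(x² + 5x + 2)·(x² + 6x + 3).
Factor degrees with multiplicity: 1 + 1 + 2 + 2 = 6.

1, 1, 2, 2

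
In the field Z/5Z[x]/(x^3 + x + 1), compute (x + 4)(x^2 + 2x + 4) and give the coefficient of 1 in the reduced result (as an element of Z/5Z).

Multiply in Z/5Z[x]: (x + 4)·(x^2 + 2x + 4) = x^3 + x^2 + 2x + 1.
Reduce using x^3 ≡ 4x + 4 (mod x^3 + x + 1).
Reduced: x^2 + x.

0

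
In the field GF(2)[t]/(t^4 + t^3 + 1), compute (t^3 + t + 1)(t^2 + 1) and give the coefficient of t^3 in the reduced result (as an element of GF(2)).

1

Multiply in GF(2)[t]: (t^3 + t + 1)·(t^2 + 1) = t^5 + t^2 + t + 1.
Reduce using t^4 ≡ t^3 + 1 (mod t^4 + t^3 + 1).
Reduced: t^3 + t^2.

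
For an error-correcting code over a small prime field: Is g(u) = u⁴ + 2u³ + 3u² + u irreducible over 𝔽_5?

Check for roots in 𝔽_5: g(0) = 0 → root; g(1) = 2; g(2) = 1; g(3) = 0 → root; g(4) = 1.
g(0) = 0, so (u) divides g(u); g is reducible.

No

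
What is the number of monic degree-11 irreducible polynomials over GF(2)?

186

x^(2^11) − x is the product of all monic irreducibles of degree dividing 11; Möbius inversion gives N = (1/11) Σ μ(11/d)·2^d.
Divisors of 11: 1, 11; μ(11/d) for each: -1, 1.
Σ = − 2^1 + 2^11 = 2046.
N = 2046/11 = 186.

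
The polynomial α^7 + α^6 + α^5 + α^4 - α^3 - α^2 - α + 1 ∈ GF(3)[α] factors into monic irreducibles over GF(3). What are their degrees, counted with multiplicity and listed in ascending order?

Write g(α) = α^7 + α^6 + α^5 + α^4 - α^3 - α^2 - α + 1.
Roots in GF(3): g(0) = 1; g(1) = 2; g(2) = 2.
Complete factorization: g(α) = (α^7 + α^6 + α^5 + α^4 - α^3 - α^2 - α + 1).
Factor degrees with multiplicity: 7 = 7.

7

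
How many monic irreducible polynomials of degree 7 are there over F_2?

18

Gauss's count: N_{2}(7) = (1/7) Σ_{d|7} μ(7/d)·2^d.
Divisors of 7: 1, 7; μ(7/d) for each: -1, 1.
Σ = − 2^1 + 2^7 = 126.
N = 126/7 = 18.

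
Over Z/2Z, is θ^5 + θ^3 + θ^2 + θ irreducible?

Write h(θ) = θ^5 + θ^3 + θ^2 + θ.
Check for roots in Z/2Z: h(0) = 0 → root; h(1) = 0 → root.
h(0) = 0, so (θ) divides h(θ); h is reducible.

No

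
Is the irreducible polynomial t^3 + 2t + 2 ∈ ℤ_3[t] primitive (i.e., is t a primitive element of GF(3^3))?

Write f(t) = t^3 + 2t + 2.
|GF(3^3)^×| = 3^3 − 1 = 26. Prime factorization: 26 = 2·13.
f is primitive ⇔ t has order 26 in GF(3)[t]/(f), i.e. t^(26/q) ≠ 1 for each prime q | 26.
t^(13) mod f = 1
t^(2) mod f = t^2.
Since t^(13) = 1, the order of t divides 13 < 26; not primitive.

No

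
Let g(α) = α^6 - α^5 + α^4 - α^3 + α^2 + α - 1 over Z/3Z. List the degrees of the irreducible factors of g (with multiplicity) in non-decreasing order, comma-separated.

1, 2, 3

Roots in Z/3Z: g(0) = 2; g(1) = 1; g(2) = 0 → root.
Linear factors from roots: (α + 1).
Complete factorization: g(α) = (α + 1)·(α^2 - α - 1)·(α^3 - α^2 + 1).
Factor degrees with multiplicity: 1 + 2 + 3 = 6.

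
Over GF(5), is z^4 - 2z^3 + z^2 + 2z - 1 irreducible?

Yes

Write f(z) = z^4 - 2z^3 + z^2 + 2z - 1.
Check for roots in GF(5): f(0) = 4; f(1) = 1; f(2) = 2; f(3) = 1; f(4) = 1.
No roots, so no linear factors.
Degree-2 irreducible divisors: test the 10 monic irreducibles of degree 2 over GF(5).
None of them divide f (all give nonzero remainder).
No irreducible factor of degree ≤ 2 exists, so f is irreducible over GF(5).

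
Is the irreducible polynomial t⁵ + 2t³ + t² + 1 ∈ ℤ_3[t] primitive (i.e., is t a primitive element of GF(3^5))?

Yes

Write f(t) = t⁵ + 2t³ + t² + 1.
|GF(3^5)^×| = 3^5 − 1 = 242. Prime factorization: 242 = 2·11^2.
f is primitive ⇔ t has order 242 in GF(3)[t]/(f), i.e. t^(242/q) ≠ 1 for each prime q | 242.
t^(121) mod f = 2.
t^(22) mod f = t² + 2t + 2.
None equal 1, so t has full order 242; f is primitive.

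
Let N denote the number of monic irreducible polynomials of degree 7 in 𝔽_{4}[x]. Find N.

x^(4^7) − x is the product of all monic irreducibles of degree dividing 7; Möbius inversion gives N = (1/7) Σ μ(7/d)·4^d.
Divisors of 7: 1, 7; μ(7/d) for each: -1, 1.
Σ = − 4^1 + 4^7 = 16380.
N = 16380/7 = 2340.

2340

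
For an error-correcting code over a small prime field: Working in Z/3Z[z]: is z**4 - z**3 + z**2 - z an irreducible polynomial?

No

Write f(z) = z**4 - z**3 + z**2 - z.
Check for roots in Z/3Z: f(0) = 0 → root; f(1) = 0 → root; f(2) = 1.
f(0) = 0, so (z) divides f(z); f is reducible.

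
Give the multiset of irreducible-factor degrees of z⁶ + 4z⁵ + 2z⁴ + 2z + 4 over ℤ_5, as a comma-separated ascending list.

6

Write g(z) = z⁶ + 4z⁵ + 2z⁴ + 2z + 4.
Roots in ℤ_5: g(0) = 4; g(1) = 3; g(2) = 2; g(3) = 3; g(4) = 1.
Complete factorization: g(z) = (z⁶ + 4z⁵ + 2z⁴ + 2z + 4).
Factor degrees with multiplicity: 6 = 6.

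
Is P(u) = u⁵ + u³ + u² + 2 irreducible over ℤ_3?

Yes

Check for roots in ℤ_3: P(0) = 2; P(1) = 2; P(2) = 1.
No roots, so no linear factors.
Monic irreducibles of degree 2 over GF(3): u² + 1, u² + u + 2, u² + 2u + 2.
None of them divide P (all give nonzero remainder).
No irreducible factor of degree ≤ 2 exists, so P is irreducible over GF(3).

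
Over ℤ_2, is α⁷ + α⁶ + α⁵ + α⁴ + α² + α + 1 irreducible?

Yes

Write m(α) = α⁷ + α⁶ + α⁵ + α⁴ + α² + α + 1.
Check for roots in ℤ_2: m(0) = 1; m(1) = 1.
No roots, so no linear factors.
Monic irreducibles of degree 2 over GF(2): α² + α + 1.
None of them divide m (all give nonzero remainder).
Monic irreducibles of degree 3 over GF(2): α³ + α + 1, α³ + α² + 1.
None of them divide m (all give nonzero remainder).
No irreducible factor of degree ≤ 3 exists, so m is irreducible over GF(2).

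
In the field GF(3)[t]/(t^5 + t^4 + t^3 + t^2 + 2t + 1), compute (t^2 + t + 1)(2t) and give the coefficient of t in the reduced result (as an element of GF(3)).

Multiply in GF(3)[t]: (t^2 + t + 1)·(2t) = 2t^3 + 2t^2 + 2t.
Reduced: 2t^3 + 2t^2 + 2t.

2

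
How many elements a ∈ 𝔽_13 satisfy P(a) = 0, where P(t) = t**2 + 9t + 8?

2

Evaluate at each of the 13 elements of 𝔽_13:
P(0) = 8; P(1) = 5; P(2) = 4; P(3) = 5; P(4) = 8; P(5) = 0 → root; P(6) = 7; P(7) = 3; P(8) = 1; P(9) = 1; P(10) = 3; P(11) = 7; P(12) = 0 → root.
Roots: {5, 12}.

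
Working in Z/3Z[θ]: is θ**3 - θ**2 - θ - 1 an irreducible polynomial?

Yes

Write f(θ) = θ**3 - θ**2 - θ - 1.
Check for roots in Z/3Z: f(0) = 2; f(1) = 1; f(2) = 1.
No roots. A degree-3 polynomial over a field with no linear factor is irreducible.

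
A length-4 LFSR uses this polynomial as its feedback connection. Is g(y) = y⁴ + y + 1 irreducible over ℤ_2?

Yes

Check for roots in ℤ_2: g(0) = 1; g(1) = 1.
No roots, so no linear factors.
Monic irreducibles of degree 2 over GF(2): y² + y + 1.
None of them divide g (all give nonzero remainder).
No irreducible factor of degree ≤ 2 exists, so g is irreducible over GF(2).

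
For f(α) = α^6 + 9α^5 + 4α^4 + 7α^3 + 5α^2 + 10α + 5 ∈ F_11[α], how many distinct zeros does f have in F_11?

4

Evaluate at each of the 11 elements of F_11:
f(0) = 5; f(1) = 8; f(2) = 0 → root; f(3) = 0 → root; f(4) = 4; f(5) = 5; f(6) = 7; f(7) = 0 → root; f(8) = 6; f(9) = 9; f(10) = 0 → root.
Roots: {2, 3, 7, 10}.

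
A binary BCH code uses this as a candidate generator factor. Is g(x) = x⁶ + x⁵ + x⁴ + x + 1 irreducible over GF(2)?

Check for roots in GF(2): g(0) = 1; g(1) = 1.
No roots, so no linear factors.
Monic irreducibles of degree 2 over GF(2): x² + x + 1.
None of them divide g (all give nonzero remainder).
Monic irreducibles of degree 3 over GF(2): x³ + x + 1, x³ + x² + 1.
None of them divide g (all give nonzero remainder).
No irreducible factor of degree ≤ 3 exists, so g is irreducible over GF(2).

Yes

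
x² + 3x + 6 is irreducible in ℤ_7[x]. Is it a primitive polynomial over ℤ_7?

No

Write f(x) = x² + 3x + 6.
|GF(7^2)^×| = 7^2 − 1 = 48. Prime factorization: 48 = 2^4·3.
f is primitive ⇔ x has order 48 in GF(7)[x]/(f), i.e. x^(48/q) ≠ 1 for each prime q | 48.
x^(24) mod f = 6.
x^(16) mod f = 1
Since x^(16) = 1, the order of x divides 16 < 48; not primitive.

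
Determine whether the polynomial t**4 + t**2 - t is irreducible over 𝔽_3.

No

Write P(t) = t**4 + t**2 - t.
Check for roots in 𝔽_3: P(0) = 0 → root; P(1) = 1; P(2) = 0 → root.
P(0) = 0, so (t) divides P(t); P is reducible.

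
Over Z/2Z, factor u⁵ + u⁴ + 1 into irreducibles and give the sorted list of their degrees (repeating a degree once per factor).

2, 3

Write g(u) = u⁵ + u⁴ + 1.
Roots in Z/2Z: g(0) = 1; g(1) = 1.
Complete factorization: g(u) = (u² + u + 1)·(u³ + u + 1).
Factor degrees with multiplicity: 2 + 3 = 5.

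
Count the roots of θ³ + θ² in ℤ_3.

2

Write P(θ) = θ³ + θ².
Evaluate at each of the 3 elements of ℤ_3:
P(0) = 0 → root; P(1) = 2; P(2) = 0 → root.
Roots: {0, 2}.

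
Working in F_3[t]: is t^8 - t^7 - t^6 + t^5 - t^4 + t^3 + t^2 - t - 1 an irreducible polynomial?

Write h(t) = t^8 - t^7 - t^6 + t^5 - t^4 + t^3 + t^2 - t - 1.
Check for roots in F_3: h(0) = 2; h(1) = 2; h(2) = 2.
No roots, so no linear factors.
Monic irreducibles of degree 2 over GF(3): t^2 + 1, t^2 + t - 1, t^2 - t - 1.
None of them divide h (all give nonzero remainder).
Degree-3 irreducible divisors: test the 8 monic irreducibles of degree 3 over GF(3).
None of them divide h (all give nonzero remainder).
Degree-4 irreducible divisors: test the 18 monic irreducibles of degree 4 over GF(3).
None of them divide h (all give nonzero remainder).
No irreducible factor of degree ≤ 4 exists, so h is irreducible over GF(3).

Yes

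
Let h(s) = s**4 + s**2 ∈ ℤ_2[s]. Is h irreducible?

Check for roots in ℤ_2: h(0) = 0 → root; h(1) = 0 → root.
h(0) = 0, so (s) divides h(s); h is reducible.

No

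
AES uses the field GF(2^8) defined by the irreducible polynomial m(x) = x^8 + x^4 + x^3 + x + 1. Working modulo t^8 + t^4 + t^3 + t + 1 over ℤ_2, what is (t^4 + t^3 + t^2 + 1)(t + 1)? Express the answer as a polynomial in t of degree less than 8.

Multiply in ℤ_2[t]: (t^4 + t^3 + t^2 + 1)·(t + 1) = t^5 + t^2 + t + 1.
Reduced: t^5 + t^2 + t + 1.

t^5 + t^2 + t + 1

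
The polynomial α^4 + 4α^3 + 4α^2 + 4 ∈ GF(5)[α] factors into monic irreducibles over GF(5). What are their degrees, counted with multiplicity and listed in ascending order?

1, 1, 2

Write g(α) = α^4 + 4α^3 + 4α^2 + 4.
Roots in GF(5): g(0) = 4; g(1) = 3; g(2) = 3; g(3) = 4; g(4) = 0 → root.
Linear factors from roots: (α + 1).
Complete factorization: g(α) = (α + 1)^2·(α^2 + 2α + 4).
Factor degrees with multiplicity: 1 + 1 + 2 = 4.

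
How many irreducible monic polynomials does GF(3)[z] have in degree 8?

By the necklace-counting formula, N_3(8) = (1/8) Σ_{d|8} μ(8/d)·3^d.
Divisors of 8: 1, 2, 4, 8; μ(8/d) for each: 0, 0, -1, 1.
Σ = − 3^4 + 3^8 = 6480.
N = 6480/8 = 810.

810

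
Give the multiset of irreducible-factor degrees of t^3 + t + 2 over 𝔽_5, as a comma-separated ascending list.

1, 2

Write f(t) = t^3 + t + 2.
Roots in 𝔽_5: f(0) = 2; f(1) = 4; f(2) = 2; f(3) = 2; f(4) = 0 → root.
Linear factors from roots: (t + 1).
Complete factorization: f(t) = (t + 1)·(t^2 + 4t + 2).
Factor degrees with multiplicity: 1 + 2 = 3.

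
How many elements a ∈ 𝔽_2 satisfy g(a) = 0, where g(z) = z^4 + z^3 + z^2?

Evaluate at each of the 2 elements of 𝔽_2:
g(0) = 0 → root; g(1) = 1.
Roots: {0}.

1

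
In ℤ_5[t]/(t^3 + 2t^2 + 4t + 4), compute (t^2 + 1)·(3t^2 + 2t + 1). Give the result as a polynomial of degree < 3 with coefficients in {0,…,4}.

Multiply in ℤ_5[t]: (t^2 + 1)·(3t^2 + 2t + 1) = 3t^4 + 2t^3 + 4t^2 + 2t + 1.
Reduce using t^3 ≡ 3t^2 + t + 1 (mod t^3 + 2t^2 + 4t + 4).
Reduced: t + 2.

t + 2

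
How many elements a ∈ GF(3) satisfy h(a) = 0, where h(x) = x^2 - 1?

2

Evaluate at each of the 3 elements of GF(3):
h(0) = 2; h(1) = 0 → root; h(2) = 0 → root.
Roots: {1, 2}.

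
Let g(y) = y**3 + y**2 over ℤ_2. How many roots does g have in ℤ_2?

Evaluate at each of the 2 elements of ℤ_2:
g(0) = 0 → root; g(1) = 0 → root.
Roots: {0, 1}.

2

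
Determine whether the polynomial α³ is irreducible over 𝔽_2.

No

Write P(α) = α³.
Check for roots in 𝔽_2: P(0) = 0 → root; P(1) = 1.
P(0) = 0, so (α) divides P(α); P is reducible.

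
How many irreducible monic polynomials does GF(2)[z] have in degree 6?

x^(2^6) − x is the product of all monic irreducibles of degree dividing 6; Möbius inversion gives N = (1/6) Σ μ(6/d)·2^d.
Divisors of 6: 1, 2, 3, 6; μ(6/d) for each: 1, -1, -1, 1.
Σ = 2^1 − 2^2 − 2^3 + 2^6 = 54.
N = 54/6 = 9.

9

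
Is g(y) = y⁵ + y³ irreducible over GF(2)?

Check for roots in GF(2): g(0) = 0 → root; g(1) = 0 → root.
g(0) = 0, so (y) divides g(y); g is reducible.

No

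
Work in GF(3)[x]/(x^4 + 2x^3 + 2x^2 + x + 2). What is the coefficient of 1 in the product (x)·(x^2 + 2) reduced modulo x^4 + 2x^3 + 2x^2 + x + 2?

0

Multiply in GF(3)[x]: (x)·(x^2 + 2) = x^3 + 2x.
Reduced: x^3 + 2x.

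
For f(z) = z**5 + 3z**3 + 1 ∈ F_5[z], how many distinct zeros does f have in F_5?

2

Evaluate at each of the 5 elements of F_5:
f(0) = 1; f(1) = 0 → root; f(2) = 2; f(3) = 0 → root; f(4) = 2.
Roots: {1, 3}.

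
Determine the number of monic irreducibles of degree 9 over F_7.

The number of monic irreducibles of degree 9 over GF(7) is (1/9)·Σ_{d∣9} μ(9/d) 7^d.
Divisors of 9: 1, 3, 9; μ(9/d) for each: 0, -1, 1.
Σ = − 7^3 + 7^9 = 40353264.
N = 40353264/9 = 4483696.

4483696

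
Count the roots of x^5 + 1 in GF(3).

1

Write f(x) = x^5 + 1.
Evaluate at each of the 3 elements of GF(3):
f(0) = 1; f(1) = 2; f(2) = 0 → root.
Roots: {2}.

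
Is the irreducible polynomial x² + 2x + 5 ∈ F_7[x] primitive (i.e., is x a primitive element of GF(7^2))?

Write f(x) = x² + 2x + 5.
|GF(7^2)^×| = 7^2 − 1 = 48. Prime factorization: 48 = 2^4·3.
f is primitive ⇔ x has order 48 in GF(7)[x]/(f), i.e. x^(48/q) ≠ 1 for each prime q | 48.
x^(24) mod f = 6.
x^(16) mod f = 4.
None equal 1, so x has full order 48; f is primitive.

Yes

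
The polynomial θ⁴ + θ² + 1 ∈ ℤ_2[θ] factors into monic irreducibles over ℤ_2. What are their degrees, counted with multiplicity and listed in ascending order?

2, 2

Write g(θ) = θ⁴ + θ² + 1.
Roots in ℤ_2: g(0) = 1; g(1) = 1.
Complete factorization: g(θ) = (θ² + θ + 1)^2.
Factor degrees with multiplicity: 2 + 2 = 4.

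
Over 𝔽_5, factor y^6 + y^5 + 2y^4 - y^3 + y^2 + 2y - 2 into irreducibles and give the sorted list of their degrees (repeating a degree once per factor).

Write f(y) = y^6 + y^5 + 2y^4 - y^3 + y^2 + 2y - 2.
Roots in 𝔽_5: f(0) = 3; f(1) = 4; f(2) = 1; f(3) = 0 → root; f(4) = 0 → root.
Linear factors from roots: (y + 2), (y + 1).
Complete factorization: f(y) = (y + 1)·(y + 2)^3·(y^2 - y + 1).
Factor degrees with multiplicity: 1 + 1 + 1 + 1 + 2 = 6.

1, 1, 1, 1, 2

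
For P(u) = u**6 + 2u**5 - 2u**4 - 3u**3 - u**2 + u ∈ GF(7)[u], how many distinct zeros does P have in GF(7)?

Evaluate at each of the 7 elements of GF(7):
P(0) = 0 → root; P(1) = 5; P(2) = 0 → root; P(3) = 0 → root; P(4) = 3; P(5) = 0 → root; P(6) = 5.
Roots: {0, 2, 3, 5}.

4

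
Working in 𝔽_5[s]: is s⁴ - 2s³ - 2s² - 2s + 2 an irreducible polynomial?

Write f(s) = s⁴ - 2s³ - 2s² - 2s + 2.
Check for roots in 𝔽_5: f(0) = 2; f(1) = 2; f(2) = 0 → root; f(3) = 0 → root; f(4) = 0 → root.
f(2) = 0, so (s − 2) divides f(s); f is reducible.

No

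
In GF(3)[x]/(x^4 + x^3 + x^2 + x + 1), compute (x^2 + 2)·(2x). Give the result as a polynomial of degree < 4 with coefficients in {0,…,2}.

Multiply in GF(3)[x]: (x^2 + 2)·(2x) = 2x^3 + x.
Reduced: 2x^3 + x.

2x^3 + x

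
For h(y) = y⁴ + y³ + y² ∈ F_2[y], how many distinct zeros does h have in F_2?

Evaluate at each of the 2 elements of F_2:
h(0) = 0 → root; h(1) = 1.
Roots: {0}.

1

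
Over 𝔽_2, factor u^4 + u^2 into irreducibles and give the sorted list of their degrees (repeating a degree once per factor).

Write h(u) = u^4 + u^2.
Roots in 𝔽_2: h(0) = 0 → root; h(1) = 0 → root.
Linear factors from roots: (u), (u + 1).
Complete factorization: h(u) = (u)^2·(u + 1)^2.
Factor degrees with multiplicity: 1 + 1 + 1 + 1 = 4.

1, 1, 1, 1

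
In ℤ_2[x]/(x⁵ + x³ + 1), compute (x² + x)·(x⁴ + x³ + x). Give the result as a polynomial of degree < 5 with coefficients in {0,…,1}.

x^3 + x^2 + x

Multiply in ℤ_2[x]: (x² + x)·(x⁴ + x³ + x) = x⁶ + x⁴ + x³ + x².
Reduce using x⁵ ≡ x³ + 1 (mod x⁵ + x³ + 1).
Reduced: x³ + x² + x.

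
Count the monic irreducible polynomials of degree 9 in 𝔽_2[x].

x^(2^9) − x is the product of all monic irreducibles of degree dividing 9; Möbius inversion gives N = (1/9) Σ μ(9/d)·2^d.
Divisors of 9: 1, 3, 9; μ(9/d) for each: 0, -1, 1.
Σ = − 2^3 + 2^9 = 504.
N = 504/9 = 56.

56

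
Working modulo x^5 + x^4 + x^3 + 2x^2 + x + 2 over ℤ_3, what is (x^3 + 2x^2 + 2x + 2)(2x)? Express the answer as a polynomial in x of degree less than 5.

2x^4 + x^3 + x^2 + x

Multiply in ℤ_3[x]: (x^3 + 2x^2 + 2x + 2)·(2x) = 2x^4 + x^3 + x^2 + x.
Reduced: 2x^4 + x^3 + x^2 + x.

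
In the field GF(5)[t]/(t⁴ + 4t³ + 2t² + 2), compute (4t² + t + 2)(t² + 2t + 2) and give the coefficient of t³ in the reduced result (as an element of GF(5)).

Multiply in GF(5)[t]: (4t² + t + 2)·(t² + 2t + 2) = 4t⁴ + 4t³ + 2t² + t + 4.
Reduce using t⁴ ≡ t³ + 3t² + 3 (mod t⁴ + 4t³ + 2t² + 2).
Reduced: 3t³ + 4t² + t + 1.

3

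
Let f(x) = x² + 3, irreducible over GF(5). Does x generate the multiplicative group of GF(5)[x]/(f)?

|GF(5^2)^×| = 5^2 − 1 = 24. Prime factorization: 24 = 2^3·3.
f is primitive ⇔ x has order 24 in GF(5)[x]/(f), i.e. x^(24/q) ≠ 1 for each prime q | 24.
x^(12) mod f = 4.
x^(8) mod f = 1
Since x^(8) = 1, the order of x divides 8 < 24; not primitive.

No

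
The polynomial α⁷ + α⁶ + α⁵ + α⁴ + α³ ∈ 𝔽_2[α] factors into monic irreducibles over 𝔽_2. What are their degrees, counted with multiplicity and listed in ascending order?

1, 1, 1, 4

Write f(α) = α⁷ + α⁶ + α⁵ + α⁴ + α³.
Roots in 𝔽_2: f(0) = 0 → root; f(1) = 1.
Linear factors from roots: (α).
Complete factorization: f(α) = (α)^3·(α⁴ + α³ + α² + α + 1).
Factor degrees with multiplicity: 1 + 1 + 1 + 4 = 7.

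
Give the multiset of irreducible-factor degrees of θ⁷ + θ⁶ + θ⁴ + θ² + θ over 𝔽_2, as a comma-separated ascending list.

1, 2, 2, 2

Write g(θ) = θ⁷ + θ⁶ + θ⁴ + θ² + θ.
Roots in 𝔽_2: g(0) = 0 → root; g(1) = 1.
Linear factors from roots: (θ).
Complete factorization: g(θ) = (θ)·(θ² + θ + 1)^3.
Factor degrees with multiplicity: 1 + 2 + 2 + 2 = 7.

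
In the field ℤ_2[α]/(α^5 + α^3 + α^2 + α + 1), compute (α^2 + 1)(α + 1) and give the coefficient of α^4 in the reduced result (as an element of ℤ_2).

0

Multiply in ℤ_2[α]: (α^2 + 1)·(α + 1) = α^3 + α^2 + α + 1.
Reduced: α^3 + α^2 + α + 1.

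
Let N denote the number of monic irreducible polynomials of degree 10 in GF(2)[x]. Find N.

99

Gauss's count: N_{2}(10) = (1/10) Σ_{d|10} μ(10/d)·2^d.
Divisors of 10: 1, 2, 5, 10; μ(10/d) for each: 1, -1, -1, 1.
Σ = 2^1 − 2^2 − 2^5 + 2^10 = 990.
N = 990/10 = 99.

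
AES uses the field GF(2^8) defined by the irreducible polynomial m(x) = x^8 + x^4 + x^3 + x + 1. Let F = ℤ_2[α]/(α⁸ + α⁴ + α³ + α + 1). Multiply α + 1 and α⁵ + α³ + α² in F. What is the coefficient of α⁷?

0

Multiply in ℤ_2[α]: (α + 1)·(α⁵ + α³ + α²) = α⁶ + α⁵ + α⁴ + α².
Reduced: α⁶ + α⁵ + α⁴ + α².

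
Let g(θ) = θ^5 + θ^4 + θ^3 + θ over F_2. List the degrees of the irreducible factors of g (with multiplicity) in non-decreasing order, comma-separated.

1, 1, 3

Roots in F_2: g(0) = 0 → root; g(1) = 0 → root.
Linear factors from roots: (θ), (θ + 1).
Complete factorization: g(θ) = (θ)·(θ + 1)·(θ^3 + θ + 1).
Factor degrees with multiplicity: 1 + 1 + 3 = 5.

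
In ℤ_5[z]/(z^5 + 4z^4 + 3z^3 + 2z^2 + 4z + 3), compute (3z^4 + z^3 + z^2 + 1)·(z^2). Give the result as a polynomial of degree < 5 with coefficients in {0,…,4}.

Multiply in ℤ_5[z]: (3z^4 + z^3 + z^2 + 1)·(z^2) = 3z^6 + z^5 + z^4 + z^2.
Reduce using z^5 ≡ z^4 + 2z^3 + 3z^2 + z + 2 (mod z^5 + 4z^4 + 3z^3 + 2z^2 + 4z + 3).
Reduced: z^4 + 2z^3 + z^2 + 3.

z^4 + 2z^3 + z^2 + 3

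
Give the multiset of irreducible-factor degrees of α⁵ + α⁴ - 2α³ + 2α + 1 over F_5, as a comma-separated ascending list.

2, 3

Write g(α) = α⁵ + α⁴ - 2α³ + 2α + 1.
Roots in F_5: g(0) = 1; g(1) = 3; g(2) = 2; g(3) = 2; g(4) = 1.
Complete factorization: g(α) = (α² + 2)·(α³ + α² + α - 2).
Factor degrees with multiplicity: 2 + 3 = 5.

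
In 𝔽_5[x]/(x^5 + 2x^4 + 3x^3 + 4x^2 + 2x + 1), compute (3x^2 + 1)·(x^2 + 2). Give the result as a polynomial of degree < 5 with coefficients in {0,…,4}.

Multiply in 𝔽_5[x]: (3x^2 + 1)·(x^2 + 2) = 3x^4 + 2x^2 + 2.
Reduced: 3x^4 + 2x^2 + 2.

3x^4 + 2x^2 + 2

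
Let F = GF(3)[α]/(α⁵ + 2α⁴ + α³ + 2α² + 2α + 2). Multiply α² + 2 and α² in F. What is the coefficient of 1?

0

Multiply in GF(3)[α]: (α² + 2)·(α²) = α⁴ + 2α².
Reduced: α⁴ + 2α².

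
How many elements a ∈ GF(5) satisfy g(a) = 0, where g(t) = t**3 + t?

Evaluate at each of the 5 elements of GF(5):
g(0) = 0 → root; g(1) = 2; g(2) = 0 → root; g(3) = 0 → root; g(4) = 3.
Roots: {0, 2, 3}.

3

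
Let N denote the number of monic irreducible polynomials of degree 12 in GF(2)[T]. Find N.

335

Gauss's count: N_{2}(12) = (1/12) Σ_{d|12} μ(12/d)·2^d.
Divisors of 12: 1, 2, 3, 4, 6, 12; μ(12/d) for each: 0, 1, 0, -1, -1, 1.
Σ = 2^2 − 2^4 − 2^6 + 2^12 = 4020.
N = 4020/12 = 335.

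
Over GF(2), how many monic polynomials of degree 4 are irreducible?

The number of monic irreducibles of degree 4 over GF(2) is (1/4)·Σ_{d∣4} μ(4/d) 2^d.
Divisors of 4: 1, 2, 4; μ(4/d) for each: 0, -1, 1.
Σ = − 2^2 + 2^4 = 12.
N = 12/4 = 3.

3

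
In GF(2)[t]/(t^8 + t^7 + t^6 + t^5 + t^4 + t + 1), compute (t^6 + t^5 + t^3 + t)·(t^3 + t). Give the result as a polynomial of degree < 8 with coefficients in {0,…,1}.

Multiply in GF(2)[t]: (t^6 + t^5 + t^3 + t)·(t^3 + t) = t^9 + t^8 + t^7 + t^2.
Reduce using t^8 ≡ t^7 + t^6 + t^5 + t^4 + t + 1 (mod t^8 + t^7 + t^6 + t^5 + t^4 + t + 1).
Reduced: t^6 + t^5 + t.

t^6 + t^5 + t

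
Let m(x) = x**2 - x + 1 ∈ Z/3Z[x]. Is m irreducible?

No

Check for roots in Z/3Z: m(0) = 1; m(1) = 1; m(2) = 0 → root.
m(2) = 0, so (x − 2) divides m(x); m is reducible.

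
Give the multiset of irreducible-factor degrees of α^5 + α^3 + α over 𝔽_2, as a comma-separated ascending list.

Write h(α) = α^5 + α^3 + α.
Roots in 𝔽_2: h(0) = 0 → root; h(1) = 1.
Linear factors from roots: (α).
Complete factorization: h(α) = (α)·(α^2 + α + 1)^2.
Factor degrees with multiplicity: 1 + 2 + 2 = 5.

1, 2, 2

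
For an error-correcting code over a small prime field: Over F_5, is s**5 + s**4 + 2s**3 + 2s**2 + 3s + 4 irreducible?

Yes

Write h(s) = s**5 + s**4 + 2s**3 + 2s**2 + 3s + 4.
Check for roots in F_5: h(0) = 4; h(1) = 3; h(2) = 2; h(3) = 4; h(4) = 1.
No roots, so no linear factors.
Degree-2 irreducible divisors: test the 10 monic irreducibles of degree 2 over GF(5).
None of them divide h (all give nonzero remainder).
No irreducible factor of degree ≤ 2 exists, so h is irreducible over GF(5).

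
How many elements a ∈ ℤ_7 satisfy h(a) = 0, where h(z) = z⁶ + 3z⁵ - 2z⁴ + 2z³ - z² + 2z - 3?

Evaluate at each of the 7 elements of ℤ_7:
h(0) = 4; h(1) = 2; h(2) = 1; h(3) = 0 → root; h(4) = 4; h(5) = 0 → root; h(6) = 2.
Roots: {3, 5}.

2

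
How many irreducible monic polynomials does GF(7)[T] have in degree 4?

588

x^(7^4) − x is the product of all monic irreducibles of degree dividing 4; Möbius inversion gives N = (1/4) Σ μ(4/d)·7^d.
Divisors of 4: 1, 2, 4; μ(4/d) for each: 0, -1, 1.
Σ = − 7^2 + 7^4 = 2352.
N = 2352/4 = 588.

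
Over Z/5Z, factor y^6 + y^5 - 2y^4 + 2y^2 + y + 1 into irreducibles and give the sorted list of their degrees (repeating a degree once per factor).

1, 1, 2, 2

Write g(y) = y^6 + y^5 - 2y^4 + 2y^2 + y + 1.
Roots in Z/5Z: g(0) = 1; g(1) = 4; g(2) = 0 → root; g(3) = 2; g(4) = 0 → root.
Linear factors from roots: (y - 2), (y + 1).
Complete factorization: g(y) = (y + 1)·(y - 2)·(y^2 - 2)·(y^2 + 2y - 1).
Factor degrees with multiplicity: 1 + 1 + 2 + 2 = 6.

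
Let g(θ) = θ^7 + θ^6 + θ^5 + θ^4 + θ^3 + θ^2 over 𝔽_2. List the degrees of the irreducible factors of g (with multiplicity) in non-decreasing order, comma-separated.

1, 1, 1, 2, 2

Roots in 𝔽_2: g(0) = 0 → root; g(1) = 0 → root.
Linear factors from roots: (θ), (θ + 1).
Complete factorization: g(θ) = (θ + 1)·(θ)^2·(θ^2 + θ + 1)^2.
Factor degrees with multiplicity: 1 + 1 + 1 + 2 + 2 = 7.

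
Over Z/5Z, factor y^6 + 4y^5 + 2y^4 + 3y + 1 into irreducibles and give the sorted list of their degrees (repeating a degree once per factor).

Write h(y) = y^6 + 4y^5 + 2y^4 + 3y + 1.
Roots in Z/5Z: h(0) = 1; h(1) = 1; h(2) = 1; h(3) = 3; h(4) = 2.
Complete factorization: h(y) = (y^6 + 4y^5 + 2y^4 + 3y + 1).
Factor degrees with multiplicity: 6 = 6.

6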